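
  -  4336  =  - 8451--4115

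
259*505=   130795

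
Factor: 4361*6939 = 3^3 * 7^2*89^1*257^1 = 30260979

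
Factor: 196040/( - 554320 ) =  - 2^( - 1 )*29^1*41^ ( - 1 )=- 29/82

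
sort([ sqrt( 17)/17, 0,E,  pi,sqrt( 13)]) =[ 0, sqrt( 17 )/17 , E,pi , sqrt( 13 ) ] 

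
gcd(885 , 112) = 1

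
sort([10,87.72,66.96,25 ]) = [ 10,25, 66.96,87.72]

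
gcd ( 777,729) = 3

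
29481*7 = 206367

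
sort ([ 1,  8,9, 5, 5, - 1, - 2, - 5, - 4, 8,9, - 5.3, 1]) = [  -  5.3, - 5, - 4, -2,-1, 1, 1,5,  5, 8,8, 9, 9] 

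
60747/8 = 7593+3/8 = 7593.38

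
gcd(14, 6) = 2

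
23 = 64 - 41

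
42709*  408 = 17425272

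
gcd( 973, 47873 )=7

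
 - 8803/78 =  - 113 + 11/78 = -  112.86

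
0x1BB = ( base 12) 30B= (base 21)102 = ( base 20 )123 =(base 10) 443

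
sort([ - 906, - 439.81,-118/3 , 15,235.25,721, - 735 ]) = [ - 906, - 735, - 439.81,-118/3, 15 , 235.25,721 ] 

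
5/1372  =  5/1372 = 0.00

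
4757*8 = 38056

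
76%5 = 1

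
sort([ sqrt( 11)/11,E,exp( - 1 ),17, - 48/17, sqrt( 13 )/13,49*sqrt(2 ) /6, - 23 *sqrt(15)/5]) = [ - 23 * sqrt(15 )/5 , - 48/17,sqrt(13)/13,sqrt( 11 )/11,exp( - 1),E,49*sqrt( 2)/6, 17]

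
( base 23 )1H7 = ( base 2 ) 1110011111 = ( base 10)927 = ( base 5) 12202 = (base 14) 4A3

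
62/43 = 62/43 = 1.44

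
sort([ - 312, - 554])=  [ - 554,-312]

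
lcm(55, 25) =275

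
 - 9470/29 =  - 327 + 13/29 = - 326.55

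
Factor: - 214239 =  - 3^1 * 71413^1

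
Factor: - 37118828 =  - 2^2*383^1*24229^1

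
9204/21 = 438 + 2/7 = 438.29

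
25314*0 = 0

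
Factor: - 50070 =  -2^1*3^1 * 5^1*1669^1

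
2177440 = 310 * 7024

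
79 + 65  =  144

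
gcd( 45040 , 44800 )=80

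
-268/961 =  - 1  +  693/961 = -0.28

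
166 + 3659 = 3825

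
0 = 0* 1573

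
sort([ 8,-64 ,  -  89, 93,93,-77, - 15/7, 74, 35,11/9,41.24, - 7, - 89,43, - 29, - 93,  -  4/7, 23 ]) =[-93, - 89 ,-89,-77,-64,-29,-7, - 15/7, - 4/7,11/9,  8,23,35 , 41.24,43,74,93,93]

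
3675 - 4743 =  - 1068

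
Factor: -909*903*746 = - 2^1*3^3*7^1*43^1 * 101^1*373^1  =  -  612336942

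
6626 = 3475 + 3151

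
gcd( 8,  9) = 1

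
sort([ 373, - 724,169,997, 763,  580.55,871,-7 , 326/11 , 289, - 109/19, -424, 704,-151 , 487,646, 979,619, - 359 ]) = [ - 724, - 424, - 359, - 151, - 7, - 109/19,326/11, 169,289,373,487,  580.55 , 619,  646,  704,  763, 871, 979, 997] 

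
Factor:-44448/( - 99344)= 2^1*3^1  *  7^( - 1 )  *463^1*887^(-1) = 2778/6209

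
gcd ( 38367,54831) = 147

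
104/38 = 2 + 14/19=2.74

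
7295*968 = 7061560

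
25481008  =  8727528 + 16753480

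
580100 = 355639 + 224461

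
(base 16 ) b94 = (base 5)43324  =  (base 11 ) 2255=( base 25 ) 4IE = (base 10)2964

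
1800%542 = 174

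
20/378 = 10/189 = 0.05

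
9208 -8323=885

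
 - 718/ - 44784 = 359/22392= 0.02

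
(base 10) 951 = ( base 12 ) 673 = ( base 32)tn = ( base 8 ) 1667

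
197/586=197/586 = 0.34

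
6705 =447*15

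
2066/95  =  2066/95 = 21.75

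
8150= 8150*1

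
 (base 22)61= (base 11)111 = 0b10000101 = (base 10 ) 133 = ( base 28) 4L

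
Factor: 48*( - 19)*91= - 2^4*3^1*7^1 * 13^1*19^1  =  - 82992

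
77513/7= 77513/7  =  11073.29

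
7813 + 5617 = 13430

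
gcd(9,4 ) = 1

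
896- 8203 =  - 7307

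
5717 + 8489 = 14206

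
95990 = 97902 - 1912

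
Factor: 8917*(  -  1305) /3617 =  - 11636685/3617 = -  3^2 *5^1*29^1*37^1* 241^1*3617^ ( - 1)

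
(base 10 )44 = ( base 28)1g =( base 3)1122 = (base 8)54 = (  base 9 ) 48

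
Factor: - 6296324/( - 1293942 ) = 3148162/646971 = 2^1*3^ (-1)*13^(-1)*17^1*53^( - 1)*313^(-1)* 92593^1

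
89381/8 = 11172 + 5/8 = 11172.62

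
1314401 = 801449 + 512952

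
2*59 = 118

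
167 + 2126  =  2293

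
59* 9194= 542446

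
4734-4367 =367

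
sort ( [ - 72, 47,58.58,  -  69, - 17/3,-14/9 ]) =[ - 72,- 69, - 17/3, - 14/9,  47, 58.58 ] 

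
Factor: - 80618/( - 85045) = 346/365 = 2^1*5^( - 1)*73^( -1 )*173^1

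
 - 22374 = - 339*66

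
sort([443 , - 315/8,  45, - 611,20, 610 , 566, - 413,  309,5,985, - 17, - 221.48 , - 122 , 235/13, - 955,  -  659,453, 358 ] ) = [ - 955,-659, - 611, - 413 , - 221.48,-122, - 315/8, -17  ,  5,235/13, 20, 45, 309, 358, 443, 453, 566,  610, 985]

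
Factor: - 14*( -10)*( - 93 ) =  - 2^2*3^1*5^1*7^1*31^1= - 13020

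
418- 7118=-6700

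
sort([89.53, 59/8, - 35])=[  -  35, 59/8,89.53]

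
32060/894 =16030/447 = 35.86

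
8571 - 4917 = 3654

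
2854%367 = 285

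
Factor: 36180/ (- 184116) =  - 3^2*5^1*229^( - 1 ) = - 45/229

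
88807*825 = 73265775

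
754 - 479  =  275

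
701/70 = 701/70 = 10.01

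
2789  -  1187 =1602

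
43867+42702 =86569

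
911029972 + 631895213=1542925185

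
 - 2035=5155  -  7190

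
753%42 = 39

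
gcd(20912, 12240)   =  16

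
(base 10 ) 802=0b1100100010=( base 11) 66a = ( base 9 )1081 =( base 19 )244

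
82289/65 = 82289/65 = 1265.98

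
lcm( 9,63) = 63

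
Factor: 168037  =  168037^1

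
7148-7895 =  - 747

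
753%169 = 77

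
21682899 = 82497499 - 60814600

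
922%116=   110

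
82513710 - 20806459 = 61707251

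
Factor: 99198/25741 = 2^1 * 3^3*11^1*167^1*25741^(-1 ) 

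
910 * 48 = 43680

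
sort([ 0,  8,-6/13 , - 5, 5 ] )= [ - 5, - 6/13,  0, 5, 8]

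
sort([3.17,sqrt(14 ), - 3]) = [ - 3,3.17,sqrt(14)]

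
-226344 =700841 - 927185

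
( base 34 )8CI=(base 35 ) 7ve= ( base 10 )9674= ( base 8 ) 22712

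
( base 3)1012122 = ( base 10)881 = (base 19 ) 287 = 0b1101110001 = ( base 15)3db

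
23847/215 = 110 + 197/215 = 110.92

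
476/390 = 1+43/195 =1.22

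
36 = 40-4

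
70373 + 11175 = 81548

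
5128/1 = 5128  =  5128.00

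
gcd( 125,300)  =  25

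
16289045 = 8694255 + 7594790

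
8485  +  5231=13716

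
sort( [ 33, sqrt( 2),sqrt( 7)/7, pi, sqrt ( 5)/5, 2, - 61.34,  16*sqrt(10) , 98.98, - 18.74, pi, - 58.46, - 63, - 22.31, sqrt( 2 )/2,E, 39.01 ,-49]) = [ - 63, -61.34 , - 58.46,-49, - 22.31, - 18.74,sqrt( 7) /7, sqrt ( 5)/5, sqrt( 2)/2,sqrt( 2),2, E, pi,pi,33 , 39.01, 16*sqrt(10 ), 98.98] 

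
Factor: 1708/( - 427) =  - 4 = -2^2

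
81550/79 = 81550/79 = 1032.28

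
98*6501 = 637098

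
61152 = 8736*7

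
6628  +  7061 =13689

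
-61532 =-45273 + -16259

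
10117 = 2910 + 7207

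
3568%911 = 835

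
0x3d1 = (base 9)1305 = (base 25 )1E2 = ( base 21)24B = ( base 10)977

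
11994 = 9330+2664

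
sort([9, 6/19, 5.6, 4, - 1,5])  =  [  -  1  ,  6/19, 4, 5, 5.6, 9]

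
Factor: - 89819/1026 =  - 2^( - 1 ) * 3^( - 3 ) * 19^( - 1 )*89819^1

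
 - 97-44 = -141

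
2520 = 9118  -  6598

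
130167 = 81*1607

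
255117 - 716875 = -461758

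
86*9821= 844606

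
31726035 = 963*32945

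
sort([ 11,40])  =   [ 11 , 40 ]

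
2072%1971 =101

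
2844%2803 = 41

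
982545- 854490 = 128055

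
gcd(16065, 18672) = 3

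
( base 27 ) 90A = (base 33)614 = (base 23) C9G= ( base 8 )14653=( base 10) 6571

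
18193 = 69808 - 51615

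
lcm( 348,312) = 9048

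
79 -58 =21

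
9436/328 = 2359/82 = 28.77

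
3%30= 3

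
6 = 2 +4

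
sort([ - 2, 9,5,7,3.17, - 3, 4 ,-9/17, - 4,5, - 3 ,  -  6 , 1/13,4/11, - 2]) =[ - 6,  -  4, - 3,-3, - 2, - 2, - 9/17,1/13,4/11,3.17,4, 5, 5, 7,9]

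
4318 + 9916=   14234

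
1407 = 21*67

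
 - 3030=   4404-7434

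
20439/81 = 252 + 1/3 =252.33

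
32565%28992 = 3573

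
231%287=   231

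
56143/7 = 56143/7 = 8020.43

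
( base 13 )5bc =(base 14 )516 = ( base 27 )1a1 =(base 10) 1000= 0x3E8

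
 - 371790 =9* ( - 41310 )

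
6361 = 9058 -2697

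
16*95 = 1520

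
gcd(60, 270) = 30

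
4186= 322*13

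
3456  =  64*54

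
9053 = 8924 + 129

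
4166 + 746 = 4912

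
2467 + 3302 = 5769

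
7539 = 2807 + 4732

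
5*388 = 1940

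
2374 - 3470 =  - 1096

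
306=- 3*( - 102 ) 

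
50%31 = 19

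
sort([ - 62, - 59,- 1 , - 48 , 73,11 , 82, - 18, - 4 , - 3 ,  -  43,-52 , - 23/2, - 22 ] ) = [ - 62,  -  59, - 52, - 48,-43,-22, - 18, - 23/2, - 4, - 3, - 1 , 11,73,82 ] 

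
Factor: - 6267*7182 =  - 45009594= -2^1*3^4 * 7^1 * 19^1*2089^1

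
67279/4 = 16819 + 3/4 = 16819.75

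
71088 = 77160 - 6072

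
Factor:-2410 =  - 2^1 *5^1*241^1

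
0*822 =0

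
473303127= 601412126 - 128108999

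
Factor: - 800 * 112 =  - 89600=- 2^9*5^2*7^1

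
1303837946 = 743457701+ 560380245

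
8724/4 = 2181 = 2181.00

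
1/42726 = 1/42726 = 0.00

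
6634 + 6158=12792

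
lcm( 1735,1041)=5205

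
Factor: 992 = 2^5* 31^1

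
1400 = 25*56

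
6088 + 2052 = 8140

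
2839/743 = 2839/743 = 3.82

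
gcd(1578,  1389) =3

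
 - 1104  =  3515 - 4619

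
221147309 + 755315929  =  976463238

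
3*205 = 615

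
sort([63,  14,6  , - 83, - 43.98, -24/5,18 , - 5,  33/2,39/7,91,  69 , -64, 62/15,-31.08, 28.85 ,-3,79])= [ - 83,-64 , - 43.98, - 31.08, - 5, - 24/5, - 3,62/15,39/7 , 6, 14 , 33/2,18, 28.85, 63,69,79,91]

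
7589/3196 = 2 + 1197/3196 =2.37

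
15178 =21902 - 6724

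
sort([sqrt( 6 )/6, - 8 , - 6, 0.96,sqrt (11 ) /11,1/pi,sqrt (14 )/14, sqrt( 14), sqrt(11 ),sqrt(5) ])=[ - 8, - 6,sqrt( 14)/14,  sqrt( 11 ) /11,1/pi, sqrt( 6)/6,0.96 , sqrt(5 ), sqrt( 11),sqrt(14 ) ] 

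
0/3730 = 0 = 0.00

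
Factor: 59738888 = 2^3*11^1* 19^1*35729^1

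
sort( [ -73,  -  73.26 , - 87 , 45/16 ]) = [  -  87 , - 73.26 , - 73, 45/16]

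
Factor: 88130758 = 2^1*44065379^1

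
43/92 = 43/92= 0.47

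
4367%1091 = 3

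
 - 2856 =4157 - 7013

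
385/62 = 385/62 = 6.21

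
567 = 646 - 79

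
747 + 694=1441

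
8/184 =1/23  =  0.04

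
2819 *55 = 155045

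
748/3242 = 374/1621 = 0.23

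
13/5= 13/5 = 2.60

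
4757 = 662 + 4095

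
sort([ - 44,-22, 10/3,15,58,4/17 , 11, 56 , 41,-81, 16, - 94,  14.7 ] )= [ - 94, - 81, - 44,-22,4/17,10/3,11, 14.7,15,16,41, 56,58]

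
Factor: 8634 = 2^1*3^1 * 1439^1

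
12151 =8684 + 3467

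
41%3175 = 41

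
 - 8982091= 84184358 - 93166449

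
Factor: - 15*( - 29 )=3^1*5^1 * 29^1=435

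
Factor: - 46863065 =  - 5^1*457^1*20509^1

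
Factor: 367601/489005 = 5^(  -  1 ) * 11^( - 1 )*13^1*17^( - 1 )*523^ ( - 1)* 28277^1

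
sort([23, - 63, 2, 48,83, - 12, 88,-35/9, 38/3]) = [ - 63, - 12, - 35/9, 2,38/3 , 23,48,  83, 88]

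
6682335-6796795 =-114460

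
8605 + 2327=10932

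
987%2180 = 987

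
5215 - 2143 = 3072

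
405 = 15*27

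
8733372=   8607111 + 126261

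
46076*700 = 32253200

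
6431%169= 9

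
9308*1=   9308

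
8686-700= 7986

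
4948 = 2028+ 2920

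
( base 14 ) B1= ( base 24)6b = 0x9B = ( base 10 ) 155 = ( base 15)a5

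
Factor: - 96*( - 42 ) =4032  =  2^6*3^2*7^1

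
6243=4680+1563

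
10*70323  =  703230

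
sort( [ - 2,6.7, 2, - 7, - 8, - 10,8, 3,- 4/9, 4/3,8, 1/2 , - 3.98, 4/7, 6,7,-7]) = [ - 10, - 8, - 7,-7, - 3.98, - 2 , - 4/9, 1/2, 4/7,4/3, 2,3,  6,6.7,  7, 8,  8 ] 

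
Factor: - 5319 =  - 3^3*197^1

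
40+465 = 505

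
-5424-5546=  - 10970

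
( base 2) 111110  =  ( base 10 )62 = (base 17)3b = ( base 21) 2K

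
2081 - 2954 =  - 873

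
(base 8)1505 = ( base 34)ol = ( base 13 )4c5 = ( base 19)261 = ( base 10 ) 837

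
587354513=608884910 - 21530397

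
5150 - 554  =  4596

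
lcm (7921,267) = 23763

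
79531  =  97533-18002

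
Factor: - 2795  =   - 5^1*13^1*43^1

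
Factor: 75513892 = 2^2*31^1 * 37^1*109^1*151^1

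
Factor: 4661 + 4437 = 9098 = 2^1*4549^1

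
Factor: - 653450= -2^1*5^2 * 7^1*1867^1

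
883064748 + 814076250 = 1697140998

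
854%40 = 14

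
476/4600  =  119/1150  =  0.10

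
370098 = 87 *4254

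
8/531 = 8/531  =  0.02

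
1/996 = 1/996 = 0.00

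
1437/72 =19 + 23/24 = 19.96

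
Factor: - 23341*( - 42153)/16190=983893173/16190 = 2^(- 1)*3^1*5^( - 1 )*17^1*1373^1*1619^ ( - 1 )*14051^1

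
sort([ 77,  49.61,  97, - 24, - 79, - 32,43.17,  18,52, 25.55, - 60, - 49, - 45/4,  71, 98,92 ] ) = [ - 79, - 60,-49 , - 32, - 24,-45/4,  18, 25.55,43.17, 49.61, 52, 71 , 77,  92,97,  98 ]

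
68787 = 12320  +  56467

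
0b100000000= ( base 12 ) 194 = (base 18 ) E4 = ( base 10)256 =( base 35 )7B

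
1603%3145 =1603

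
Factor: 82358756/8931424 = 20589689/2232856 =2^( - 3) * 79^ (  -  1 )*107^1 * 337^1*571^1* 3533^( - 1) 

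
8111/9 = 901 + 2/9 =901.22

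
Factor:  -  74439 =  - 3^4 * 919^1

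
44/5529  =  44/5529 = 0.01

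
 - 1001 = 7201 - 8202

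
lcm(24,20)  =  120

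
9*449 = 4041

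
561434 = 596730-35296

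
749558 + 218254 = 967812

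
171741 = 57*3013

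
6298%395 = 373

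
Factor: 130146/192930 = 199/295 = 5^(-1)*59^( - 1 ) * 199^1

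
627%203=18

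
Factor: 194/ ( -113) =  - 2^1 * 97^1*  113^ ( - 1 )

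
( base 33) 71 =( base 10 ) 232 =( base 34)6s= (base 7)451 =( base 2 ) 11101000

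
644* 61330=39496520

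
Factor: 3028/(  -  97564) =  - 757/24391 = - 757^1*24391^( - 1 ) 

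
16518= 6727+9791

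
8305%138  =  25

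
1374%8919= 1374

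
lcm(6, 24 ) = 24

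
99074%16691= 15619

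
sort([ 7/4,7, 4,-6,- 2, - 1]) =[ - 6, - 2, - 1, 7/4, 4, 7]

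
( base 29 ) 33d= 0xa3f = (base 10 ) 2623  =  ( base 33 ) 2DG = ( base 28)39j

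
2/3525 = 2/3525  =  0.00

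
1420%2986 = 1420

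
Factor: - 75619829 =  -19^1* 89^1*197^1*227^1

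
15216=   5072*3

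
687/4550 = 687/4550=0.15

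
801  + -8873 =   -  8072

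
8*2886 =23088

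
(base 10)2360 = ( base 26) 3CK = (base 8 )4470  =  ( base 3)10020102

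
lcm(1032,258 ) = 1032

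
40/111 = 40/111 = 0.36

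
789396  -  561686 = 227710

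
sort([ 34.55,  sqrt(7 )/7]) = [ sqrt (7) /7,34.55 ] 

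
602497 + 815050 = 1417547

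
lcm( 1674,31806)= 31806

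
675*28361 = 19143675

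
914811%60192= 11931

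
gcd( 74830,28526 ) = 2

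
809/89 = 9  +  8/89   =  9.09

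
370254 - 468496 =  - 98242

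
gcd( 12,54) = 6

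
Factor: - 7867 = - 7867^1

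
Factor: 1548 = 2^2*3^2*43^1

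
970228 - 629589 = 340639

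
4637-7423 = -2786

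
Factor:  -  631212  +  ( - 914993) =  -1546205 = -5^1*309241^1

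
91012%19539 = 12856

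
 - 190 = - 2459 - -2269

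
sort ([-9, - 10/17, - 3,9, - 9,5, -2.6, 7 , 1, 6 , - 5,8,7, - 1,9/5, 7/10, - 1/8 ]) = [ - 9, - 9 , - 5, -3, - 2.6, - 1 , - 10/17, - 1/8,7/10,1,  9/5,  5,6 , 7,7,8 , 9 ] 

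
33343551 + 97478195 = 130821746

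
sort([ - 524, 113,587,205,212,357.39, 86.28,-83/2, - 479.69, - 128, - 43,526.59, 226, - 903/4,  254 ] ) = [ - 524, - 479.69, - 903/4,-128,  -  43, - 83/2 , 86.28,  113,205,212,226,254, 357.39 , 526.59,587]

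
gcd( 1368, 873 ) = 9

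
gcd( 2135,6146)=7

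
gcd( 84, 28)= 28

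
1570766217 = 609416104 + 961350113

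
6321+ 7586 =13907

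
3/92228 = 3/92228 = 0.00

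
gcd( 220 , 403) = 1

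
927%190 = 167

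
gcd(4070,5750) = 10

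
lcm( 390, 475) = 37050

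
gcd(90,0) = 90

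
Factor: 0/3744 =0^1=0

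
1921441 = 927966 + 993475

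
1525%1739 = 1525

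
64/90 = 32/45 = 0.71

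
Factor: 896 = 2^7 * 7^1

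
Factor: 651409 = 11^1*59219^1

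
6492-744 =5748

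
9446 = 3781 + 5665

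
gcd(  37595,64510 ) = 5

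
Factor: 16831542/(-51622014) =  - 2805257/8603669 = - 7^1*13^1*29^1*353^(-1)*1063^1*24373^( - 1)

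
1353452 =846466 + 506986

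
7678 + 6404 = 14082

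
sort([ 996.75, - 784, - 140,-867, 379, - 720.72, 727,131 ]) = [ - 867,- 784,- 720.72, - 140,131  ,  379,727, 996.75 ]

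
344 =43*8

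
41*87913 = 3604433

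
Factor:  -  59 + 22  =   - 37^1 = - 37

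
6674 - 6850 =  - 176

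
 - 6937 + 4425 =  - 2512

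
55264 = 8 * 6908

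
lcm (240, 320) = 960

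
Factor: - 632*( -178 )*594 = 66822624 = 2^5*3^3  *11^1*79^1*89^1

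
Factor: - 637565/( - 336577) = 5^1*29^1*4397^1*336577^( - 1)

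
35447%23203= 12244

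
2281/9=2281/9 = 253.44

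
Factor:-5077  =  -5077^1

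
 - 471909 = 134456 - 606365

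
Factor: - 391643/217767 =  -3^( - 1 )*  7^1*11^( - 1 )*6599^(- 1)*55949^1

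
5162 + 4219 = 9381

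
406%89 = 50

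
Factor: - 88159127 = -7^1*17^1*181^1*4093^1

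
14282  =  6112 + 8170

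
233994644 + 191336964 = 425331608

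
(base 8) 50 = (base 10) 40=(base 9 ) 44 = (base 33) 17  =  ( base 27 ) 1D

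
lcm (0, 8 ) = 0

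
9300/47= 197 + 41/47  =  197.87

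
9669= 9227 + 442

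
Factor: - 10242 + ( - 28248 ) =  - 2^1 * 3^1 * 5^1*1283^1  =  -38490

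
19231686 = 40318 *477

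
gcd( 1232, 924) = 308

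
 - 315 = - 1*315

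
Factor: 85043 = 7^1*12149^1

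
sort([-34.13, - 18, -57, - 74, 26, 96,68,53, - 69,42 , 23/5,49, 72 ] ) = [ - 74, - 69,-57,  -  34.13, - 18, 23/5 , 26 , 42,49, 53, 68,72,96 ] 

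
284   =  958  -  674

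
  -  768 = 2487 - 3255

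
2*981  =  1962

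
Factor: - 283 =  - 283^1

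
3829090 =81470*47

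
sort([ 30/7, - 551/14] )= [ - 551/14,30/7 ]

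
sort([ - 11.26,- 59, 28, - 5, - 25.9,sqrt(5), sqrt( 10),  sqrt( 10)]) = [ - 59, - 25.9,  -  11.26, - 5, sqrt( 5 ), sqrt( 10), sqrt (10 ), 28] 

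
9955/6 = 9955/6 =1659.17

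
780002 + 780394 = 1560396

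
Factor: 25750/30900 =2^(  -  1)*3^( - 1) *5^1 = 5/6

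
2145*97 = 208065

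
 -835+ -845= -1680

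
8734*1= 8734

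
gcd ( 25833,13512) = 3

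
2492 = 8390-5898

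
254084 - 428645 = -174561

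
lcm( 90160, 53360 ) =2614640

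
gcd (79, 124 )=1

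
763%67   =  26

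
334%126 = 82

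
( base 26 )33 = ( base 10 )81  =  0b1010001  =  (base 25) 36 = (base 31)2j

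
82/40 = 41/20 = 2.05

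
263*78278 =20587114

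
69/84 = 23/28 = 0.82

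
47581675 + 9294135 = 56875810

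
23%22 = 1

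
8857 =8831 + 26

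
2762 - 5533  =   - 2771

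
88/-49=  - 2 + 10/49=   -1.80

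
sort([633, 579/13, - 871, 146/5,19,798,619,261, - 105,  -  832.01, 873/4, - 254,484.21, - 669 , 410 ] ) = [ - 871, - 832.01, - 669,  -  254, - 105, 19,  146/5,579/13,873/4,261,  410,484.21,  619, 633, 798 ] 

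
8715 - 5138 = 3577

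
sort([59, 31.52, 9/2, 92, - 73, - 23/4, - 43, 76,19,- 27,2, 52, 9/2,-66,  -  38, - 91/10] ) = [ - 73, - 66, - 43, - 38, - 27,  -  91/10, - 23/4, 2, 9/2, 9/2,19, 31.52,52,59,76, 92 ]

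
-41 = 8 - 49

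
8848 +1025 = 9873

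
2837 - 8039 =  - 5202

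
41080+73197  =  114277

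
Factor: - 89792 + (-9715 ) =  -99507 = - 3^1*41^1*809^1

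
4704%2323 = 58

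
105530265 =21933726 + 83596539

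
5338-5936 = - 598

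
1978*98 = 193844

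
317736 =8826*36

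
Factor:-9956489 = -373^1*26693^1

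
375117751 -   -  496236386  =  871354137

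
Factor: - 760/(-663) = 2^3* 3^( - 1 )*5^1*13^ ( - 1 ) * 17^( - 1)*19^1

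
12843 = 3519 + 9324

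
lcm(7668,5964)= 53676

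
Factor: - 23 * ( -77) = 1771 = 7^1* 11^1*  23^1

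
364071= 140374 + 223697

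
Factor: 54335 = 5^1*10867^1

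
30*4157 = 124710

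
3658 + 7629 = 11287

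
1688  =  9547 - 7859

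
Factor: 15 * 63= 945 =3^3 * 5^1*7^1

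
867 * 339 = 293913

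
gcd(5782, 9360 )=2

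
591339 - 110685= 480654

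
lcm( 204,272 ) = 816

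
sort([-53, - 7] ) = [ - 53, - 7] 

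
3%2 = 1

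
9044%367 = 236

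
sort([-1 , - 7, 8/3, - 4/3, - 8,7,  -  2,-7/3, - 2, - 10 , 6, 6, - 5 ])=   [ - 10, - 8,-7,- 5,- 7/3,-2,-2, - 4/3, - 1,  8/3,6,  6,7 ]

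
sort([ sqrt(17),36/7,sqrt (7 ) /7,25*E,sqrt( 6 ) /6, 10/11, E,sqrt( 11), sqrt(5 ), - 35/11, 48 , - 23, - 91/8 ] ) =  [  -  23,  -  91/8,-35/11,sqrt ( 7 )/7,sqrt(6 ) /6, 10/11,sqrt( 5),  E,sqrt(11 ),sqrt ( 17 ),36/7, 48,25*E]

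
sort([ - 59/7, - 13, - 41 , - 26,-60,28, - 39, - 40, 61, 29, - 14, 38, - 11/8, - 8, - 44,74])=[ - 60, - 44, - 41, - 40 , - 39, - 26,  -  14, - 13,  -  59/7, - 8, - 11/8,  28, 29, 38 , 61,  74] 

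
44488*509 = 22644392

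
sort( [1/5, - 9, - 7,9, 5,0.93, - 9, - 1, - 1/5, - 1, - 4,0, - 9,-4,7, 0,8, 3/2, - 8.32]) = [  -  9, - 9, - 9 , - 8.32, - 7, - 4,  -  4,-1,- 1, - 1/5,0 , 0 , 1/5,0.93,3/2,5, 7,8,9]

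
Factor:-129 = - 3^1*43^1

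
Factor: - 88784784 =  -2^4*3^2*11^1*23^1*2437^1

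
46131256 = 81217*568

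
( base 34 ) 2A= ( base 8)116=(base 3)2220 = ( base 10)78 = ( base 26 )30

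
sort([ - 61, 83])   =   [ - 61,  83]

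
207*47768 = 9887976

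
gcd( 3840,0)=3840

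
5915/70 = 84 + 1/2= 84.50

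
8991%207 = 90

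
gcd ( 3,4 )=1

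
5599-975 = 4624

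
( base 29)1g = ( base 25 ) 1K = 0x2d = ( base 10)45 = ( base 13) 36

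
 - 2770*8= - 22160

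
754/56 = 13 + 13/28 = 13.46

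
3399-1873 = 1526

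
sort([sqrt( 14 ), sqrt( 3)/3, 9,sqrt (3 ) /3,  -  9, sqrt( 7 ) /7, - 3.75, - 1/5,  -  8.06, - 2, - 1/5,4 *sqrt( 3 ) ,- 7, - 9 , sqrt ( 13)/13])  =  [ - 9,  -  9, - 8.06,-7, -3.75,-2,  -  1/5, - 1/5,  sqrt( 13) /13,sqrt(7)/7 , sqrt(3 )/3, sqrt (3 ) /3, sqrt( 14) , 4*sqrt( 3), 9 ]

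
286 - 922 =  - 636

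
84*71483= 6004572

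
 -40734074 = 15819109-56553183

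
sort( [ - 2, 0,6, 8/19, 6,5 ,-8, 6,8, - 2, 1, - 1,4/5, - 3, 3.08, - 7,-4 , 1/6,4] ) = [ - 8,-7, - 4, - 3, - 2, - 2,  -  1, 0, 1/6, 8/19, 4/5,1, 3.08, 4,5, 6 , 6, 6, 8 ]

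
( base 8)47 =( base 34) 15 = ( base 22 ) 1H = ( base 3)1110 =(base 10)39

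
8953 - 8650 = 303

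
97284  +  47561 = 144845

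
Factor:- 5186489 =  - 7^1*11^1* 193^1*349^1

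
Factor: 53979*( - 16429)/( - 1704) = 295606997/568 = 2^(-3 )*7^1*19^1*71^( - 1 ) * 947^1*2347^1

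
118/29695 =118/29695 = 0.00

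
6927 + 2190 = 9117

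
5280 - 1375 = 3905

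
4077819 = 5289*771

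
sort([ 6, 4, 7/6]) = [ 7/6 , 4,  6]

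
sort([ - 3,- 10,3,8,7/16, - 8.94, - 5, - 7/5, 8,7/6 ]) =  [ - 10, - 8.94 , - 5, - 3, - 7/5 , 7/16,7/6,3,8,8] 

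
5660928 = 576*9828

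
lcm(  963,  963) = 963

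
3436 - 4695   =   - 1259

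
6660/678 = 1110/113 = 9.82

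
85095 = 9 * 9455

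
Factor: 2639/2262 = 2^ ( - 1)*3^ (-1 )*7^1 =7/6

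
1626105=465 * 3497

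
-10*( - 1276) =12760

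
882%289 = 15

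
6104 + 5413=11517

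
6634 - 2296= 4338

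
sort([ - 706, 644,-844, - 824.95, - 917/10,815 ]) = [-844, - 824.95 , - 706,-917/10, 644,815 ]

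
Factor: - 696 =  - 2^3*3^1*29^1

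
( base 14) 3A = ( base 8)64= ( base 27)1p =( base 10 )52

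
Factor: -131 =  - 131^1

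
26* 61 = 1586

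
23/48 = 23/48 = 0.48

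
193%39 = 37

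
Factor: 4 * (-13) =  - 52 = -2^2 * 13^1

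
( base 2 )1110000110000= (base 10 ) 7216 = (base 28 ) 95K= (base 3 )100220021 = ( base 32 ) 71g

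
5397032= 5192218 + 204814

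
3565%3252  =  313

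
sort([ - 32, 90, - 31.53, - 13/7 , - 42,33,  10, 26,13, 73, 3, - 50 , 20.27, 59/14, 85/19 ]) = [ - 50,- 42, - 32,  -  31.53, - 13/7,3, 59/14,85/19, 10,13 , 20.27, 26, 33, 73, 90 ]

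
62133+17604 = 79737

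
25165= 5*5033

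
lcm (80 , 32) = 160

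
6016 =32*188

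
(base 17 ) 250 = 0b1010010111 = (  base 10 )663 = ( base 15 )2e3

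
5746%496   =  290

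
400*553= 221200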